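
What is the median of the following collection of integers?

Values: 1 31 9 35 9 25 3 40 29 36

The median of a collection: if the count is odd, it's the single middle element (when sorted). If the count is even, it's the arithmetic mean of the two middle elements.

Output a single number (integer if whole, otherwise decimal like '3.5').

Step 1: insert 1 -> lo=[1] (size 1, max 1) hi=[] (size 0) -> median=1
Step 2: insert 31 -> lo=[1] (size 1, max 1) hi=[31] (size 1, min 31) -> median=16
Step 3: insert 9 -> lo=[1, 9] (size 2, max 9) hi=[31] (size 1, min 31) -> median=9
Step 4: insert 35 -> lo=[1, 9] (size 2, max 9) hi=[31, 35] (size 2, min 31) -> median=20
Step 5: insert 9 -> lo=[1, 9, 9] (size 3, max 9) hi=[31, 35] (size 2, min 31) -> median=9
Step 6: insert 25 -> lo=[1, 9, 9] (size 3, max 9) hi=[25, 31, 35] (size 3, min 25) -> median=17
Step 7: insert 3 -> lo=[1, 3, 9, 9] (size 4, max 9) hi=[25, 31, 35] (size 3, min 25) -> median=9
Step 8: insert 40 -> lo=[1, 3, 9, 9] (size 4, max 9) hi=[25, 31, 35, 40] (size 4, min 25) -> median=17
Step 9: insert 29 -> lo=[1, 3, 9, 9, 25] (size 5, max 25) hi=[29, 31, 35, 40] (size 4, min 29) -> median=25
Step 10: insert 36 -> lo=[1, 3, 9, 9, 25] (size 5, max 25) hi=[29, 31, 35, 36, 40] (size 5, min 29) -> median=27

Answer: 27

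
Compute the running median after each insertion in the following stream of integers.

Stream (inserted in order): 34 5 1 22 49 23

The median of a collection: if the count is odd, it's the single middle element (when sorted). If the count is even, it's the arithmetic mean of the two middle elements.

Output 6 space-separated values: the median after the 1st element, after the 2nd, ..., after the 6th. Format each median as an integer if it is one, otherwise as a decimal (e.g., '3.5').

Answer: 34 19.5 5 13.5 22 22.5

Derivation:
Step 1: insert 34 -> lo=[34] (size 1, max 34) hi=[] (size 0) -> median=34
Step 2: insert 5 -> lo=[5] (size 1, max 5) hi=[34] (size 1, min 34) -> median=19.5
Step 3: insert 1 -> lo=[1, 5] (size 2, max 5) hi=[34] (size 1, min 34) -> median=5
Step 4: insert 22 -> lo=[1, 5] (size 2, max 5) hi=[22, 34] (size 2, min 22) -> median=13.5
Step 5: insert 49 -> lo=[1, 5, 22] (size 3, max 22) hi=[34, 49] (size 2, min 34) -> median=22
Step 6: insert 23 -> lo=[1, 5, 22] (size 3, max 22) hi=[23, 34, 49] (size 3, min 23) -> median=22.5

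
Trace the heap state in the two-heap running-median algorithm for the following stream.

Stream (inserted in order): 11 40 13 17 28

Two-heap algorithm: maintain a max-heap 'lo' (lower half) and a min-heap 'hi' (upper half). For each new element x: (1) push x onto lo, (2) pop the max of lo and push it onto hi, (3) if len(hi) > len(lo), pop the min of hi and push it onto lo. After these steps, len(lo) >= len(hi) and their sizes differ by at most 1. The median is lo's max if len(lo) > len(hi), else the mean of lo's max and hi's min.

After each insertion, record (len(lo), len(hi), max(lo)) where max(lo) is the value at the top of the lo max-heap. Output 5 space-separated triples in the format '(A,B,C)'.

Step 1: insert 11 -> lo=[11] hi=[] -> (len(lo)=1, len(hi)=0, max(lo)=11)
Step 2: insert 40 -> lo=[11] hi=[40] -> (len(lo)=1, len(hi)=1, max(lo)=11)
Step 3: insert 13 -> lo=[11, 13] hi=[40] -> (len(lo)=2, len(hi)=1, max(lo)=13)
Step 4: insert 17 -> lo=[11, 13] hi=[17, 40] -> (len(lo)=2, len(hi)=2, max(lo)=13)
Step 5: insert 28 -> lo=[11, 13, 17] hi=[28, 40] -> (len(lo)=3, len(hi)=2, max(lo)=17)

Answer: (1,0,11) (1,1,11) (2,1,13) (2,2,13) (3,2,17)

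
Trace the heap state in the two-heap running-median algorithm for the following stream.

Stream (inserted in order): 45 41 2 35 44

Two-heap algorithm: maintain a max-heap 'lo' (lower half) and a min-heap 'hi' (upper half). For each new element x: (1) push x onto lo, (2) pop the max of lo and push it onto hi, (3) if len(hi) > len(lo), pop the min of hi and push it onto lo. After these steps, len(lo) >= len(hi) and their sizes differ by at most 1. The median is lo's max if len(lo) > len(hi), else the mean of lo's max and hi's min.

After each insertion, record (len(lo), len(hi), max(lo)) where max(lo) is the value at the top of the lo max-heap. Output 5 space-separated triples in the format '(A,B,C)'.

Step 1: insert 45 -> lo=[45] hi=[] -> (len(lo)=1, len(hi)=0, max(lo)=45)
Step 2: insert 41 -> lo=[41] hi=[45] -> (len(lo)=1, len(hi)=1, max(lo)=41)
Step 3: insert 2 -> lo=[2, 41] hi=[45] -> (len(lo)=2, len(hi)=1, max(lo)=41)
Step 4: insert 35 -> lo=[2, 35] hi=[41, 45] -> (len(lo)=2, len(hi)=2, max(lo)=35)
Step 5: insert 44 -> lo=[2, 35, 41] hi=[44, 45] -> (len(lo)=3, len(hi)=2, max(lo)=41)

Answer: (1,0,45) (1,1,41) (2,1,41) (2,2,35) (3,2,41)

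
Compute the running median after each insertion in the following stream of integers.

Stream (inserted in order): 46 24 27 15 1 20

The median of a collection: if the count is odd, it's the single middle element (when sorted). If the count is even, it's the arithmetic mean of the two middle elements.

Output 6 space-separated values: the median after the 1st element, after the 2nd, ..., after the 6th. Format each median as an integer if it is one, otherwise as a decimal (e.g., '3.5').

Step 1: insert 46 -> lo=[46] (size 1, max 46) hi=[] (size 0) -> median=46
Step 2: insert 24 -> lo=[24] (size 1, max 24) hi=[46] (size 1, min 46) -> median=35
Step 3: insert 27 -> lo=[24, 27] (size 2, max 27) hi=[46] (size 1, min 46) -> median=27
Step 4: insert 15 -> lo=[15, 24] (size 2, max 24) hi=[27, 46] (size 2, min 27) -> median=25.5
Step 5: insert 1 -> lo=[1, 15, 24] (size 3, max 24) hi=[27, 46] (size 2, min 27) -> median=24
Step 6: insert 20 -> lo=[1, 15, 20] (size 3, max 20) hi=[24, 27, 46] (size 3, min 24) -> median=22

Answer: 46 35 27 25.5 24 22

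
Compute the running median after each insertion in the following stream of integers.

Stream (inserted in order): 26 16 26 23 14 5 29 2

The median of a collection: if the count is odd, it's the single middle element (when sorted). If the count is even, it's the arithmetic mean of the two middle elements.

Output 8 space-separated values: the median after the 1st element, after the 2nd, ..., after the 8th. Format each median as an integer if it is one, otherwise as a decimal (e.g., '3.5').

Step 1: insert 26 -> lo=[26] (size 1, max 26) hi=[] (size 0) -> median=26
Step 2: insert 16 -> lo=[16] (size 1, max 16) hi=[26] (size 1, min 26) -> median=21
Step 3: insert 26 -> lo=[16, 26] (size 2, max 26) hi=[26] (size 1, min 26) -> median=26
Step 4: insert 23 -> lo=[16, 23] (size 2, max 23) hi=[26, 26] (size 2, min 26) -> median=24.5
Step 5: insert 14 -> lo=[14, 16, 23] (size 3, max 23) hi=[26, 26] (size 2, min 26) -> median=23
Step 6: insert 5 -> lo=[5, 14, 16] (size 3, max 16) hi=[23, 26, 26] (size 3, min 23) -> median=19.5
Step 7: insert 29 -> lo=[5, 14, 16, 23] (size 4, max 23) hi=[26, 26, 29] (size 3, min 26) -> median=23
Step 8: insert 2 -> lo=[2, 5, 14, 16] (size 4, max 16) hi=[23, 26, 26, 29] (size 4, min 23) -> median=19.5

Answer: 26 21 26 24.5 23 19.5 23 19.5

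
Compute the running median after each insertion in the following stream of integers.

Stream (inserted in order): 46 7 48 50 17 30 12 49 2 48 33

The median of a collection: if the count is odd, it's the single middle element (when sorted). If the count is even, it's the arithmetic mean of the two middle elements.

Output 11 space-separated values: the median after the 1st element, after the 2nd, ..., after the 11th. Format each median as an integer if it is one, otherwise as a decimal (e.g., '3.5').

Step 1: insert 46 -> lo=[46] (size 1, max 46) hi=[] (size 0) -> median=46
Step 2: insert 7 -> lo=[7] (size 1, max 7) hi=[46] (size 1, min 46) -> median=26.5
Step 3: insert 48 -> lo=[7, 46] (size 2, max 46) hi=[48] (size 1, min 48) -> median=46
Step 4: insert 50 -> lo=[7, 46] (size 2, max 46) hi=[48, 50] (size 2, min 48) -> median=47
Step 5: insert 17 -> lo=[7, 17, 46] (size 3, max 46) hi=[48, 50] (size 2, min 48) -> median=46
Step 6: insert 30 -> lo=[7, 17, 30] (size 3, max 30) hi=[46, 48, 50] (size 3, min 46) -> median=38
Step 7: insert 12 -> lo=[7, 12, 17, 30] (size 4, max 30) hi=[46, 48, 50] (size 3, min 46) -> median=30
Step 8: insert 49 -> lo=[7, 12, 17, 30] (size 4, max 30) hi=[46, 48, 49, 50] (size 4, min 46) -> median=38
Step 9: insert 2 -> lo=[2, 7, 12, 17, 30] (size 5, max 30) hi=[46, 48, 49, 50] (size 4, min 46) -> median=30
Step 10: insert 48 -> lo=[2, 7, 12, 17, 30] (size 5, max 30) hi=[46, 48, 48, 49, 50] (size 5, min 46) -> median=38
Step 11: insert 33 -> lo=[2, 7, 12, 17, 30, 33] (size 6, max 33) hi=[46, 48, 48, 49, 50] (size 5, min 46) -> median=33

Answer: 46 26.5 46 47 46 38 30 38 30 38 33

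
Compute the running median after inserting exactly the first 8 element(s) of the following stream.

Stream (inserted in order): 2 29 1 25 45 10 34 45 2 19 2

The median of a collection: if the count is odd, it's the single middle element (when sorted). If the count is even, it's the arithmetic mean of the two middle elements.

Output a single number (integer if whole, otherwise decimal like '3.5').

Answer: 27

Derivation:
Step 1: insert 2 -> lo=[2] (size 1, max 2) hi=[] (size 0) -> median=2
Step 2: insert 29 -> lo=[2] (size 1, max 2) hi=[29] (size 1, min 29) -> median=15.5
Step 3: insert 1 -> lo=[1, 2] (size 2, max 2) hi=[29] (size 1, min 29) -> median=2
Step 4: insert 25 -> lo=[1, 2] (size 2, max 2) hi=[25, 29] (size 2, min 25) -> median=13.5
Step 5: insert 45 -> lo=[1, 2, 25] (size 3, max 25) hi=[29, 45] (size 2, min 29) -> median=25
Step 6: insert 10 -> lo=[1, 2, 10] (size 3, max 10) hi=[25, 29, 45] (size 3, min 25) -> median=17.5
Step 7: insert 34 -> lo=[1, 2, 10, 25] (size 4, max 25) hi=[29, 34, 45] (size 3, min 29) -> median=25
Step 8: insert 45 -> lo=[1, 2, 10, 25] (size 4, max 25) hi=[29, 34, 45, 45] (size 4, min 29) -> median=27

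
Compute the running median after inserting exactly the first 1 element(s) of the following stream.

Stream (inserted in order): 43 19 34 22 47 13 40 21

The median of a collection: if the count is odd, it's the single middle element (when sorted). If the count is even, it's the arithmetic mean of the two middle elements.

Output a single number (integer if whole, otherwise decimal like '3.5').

Step 1: insert 43 -> lo=[43] (size 1, max 43) hi=[] (size 0) -> median=43

Answer: 43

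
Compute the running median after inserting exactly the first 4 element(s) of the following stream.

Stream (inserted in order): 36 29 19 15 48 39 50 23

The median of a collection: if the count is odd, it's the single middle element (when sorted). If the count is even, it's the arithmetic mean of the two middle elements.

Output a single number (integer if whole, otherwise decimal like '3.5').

Step 1: insert 36 -> lo=[36] (size 1, max 36) hi=[] (size 0) -> median=36
Step 2: insert 29 -> lo=[29] (size 1, max 29) hi=[36] (size 1, min 36) -> median=32.5
Step 3: insert 19 -> lo=[19, 29] (size 2, max 29) hi=[36] (size 1, min 36) -> median=29
Step 4: insert 15 -> lo=[15, 19] (size 2, max 19) hi=[29, 36] (size 2, min 29) -> median=24

Answer: 24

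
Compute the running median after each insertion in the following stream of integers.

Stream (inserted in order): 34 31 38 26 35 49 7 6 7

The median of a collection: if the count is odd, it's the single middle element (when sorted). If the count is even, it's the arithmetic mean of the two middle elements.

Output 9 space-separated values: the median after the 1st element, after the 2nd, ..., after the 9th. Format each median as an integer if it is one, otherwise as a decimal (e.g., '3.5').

Answer: 34 32.5 34 32.5 34 34.5 34 32.5 31

Derivation:
Step 1: insert 34 -> lo=[34] (size 1, max 34) hi=[] (size 0) -> median=34
Step 2: insert 31 -> lo=[31] (size 1, max 31) hi=[34] (size 1, min 34) -> median=32.5
Step 3: insert 38 -> lo=[31, 34] (size 2, max 34) hi=[38] (size 1, min 38) -> median=34
Step 4: insert 26 -> lo=[26, 31] (size 2, max 31) hi=[34, 38] (size 2, min 34) -> median=32.5
Step 5: insert 35 -> lo=[26, 31, 34] (size 3, max 34) hi=[35, 38] (size 2, min 35) -> median=34
Step 6: insert 49 -> lo=[26, 31, 34] (size 3, max 34) hi=[35, 38, 49] (size 3, min 35) -> median=34.5
Step 7: insert 7 -> lo=[7, 26, 31, 34] (size 4, max 34) hi=[35, 38, 49] (size 3, min 35) -> median=34
Step 8: insert 6 -> lo=[6, 7, 26, 31] (size 4, max 31) hi=[34, 35, 38, 49] (size 4, min 34) -> median=32.5
Step 9: insert 7 -> lo=[6, 7, 7, 26, 31] (size 5, max 31) hi=[34, 35, 38, 49] (size 4, min 34) -> median=31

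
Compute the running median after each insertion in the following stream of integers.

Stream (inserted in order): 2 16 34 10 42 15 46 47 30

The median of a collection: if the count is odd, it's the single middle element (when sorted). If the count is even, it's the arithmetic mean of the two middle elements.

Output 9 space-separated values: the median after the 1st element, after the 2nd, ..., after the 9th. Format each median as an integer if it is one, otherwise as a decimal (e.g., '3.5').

Answer: 2 9 16 13 16 15.5 16 25 30

Derivation:
Step 1: insert 2 -> lo=[2] (size 1, max 2) hi=[] (size 0) -> median=2
Step 2: insert 16 -> lo=[2] (size 1, max 2) hi=[16] (size 1, min 16) -> median=9
Step 3: insert 34 -> lo=[2, 16] (size 2, max 16) hi=[34] (size 1, min 34) -> median=16
Step 4: insert 10 -> lo=[2, 10] (size 2, max 10) hi=[16, 34] (size 2, min 16) -> median=13
Step 5: insert 42 -> lo=[2, 10, 16] (size 3, max 16) hi=[34, 42] (size 2, min 34) -> median=16
Step 6: insert 15 -> lo=[2, 10, 15] (size 3, max 15) hi=[16, 34, 42] (size 3, min 16) -> median=15.5
Step 7: insert 46 -> lo=[2, 10, 15, 16] (size 4, max 16) hi=[34, 42, 46] (size 3, min 34) -> median=16
Step 8: insert 47 -> lo=[2, 10, 15, 16] (size 4, max 16) hi=[34, 42, 46, 47] (size 4, min 34) -> median=25
Step 9: insert 30 -> lo=[2, 10, 15, 16, 30] (size 5, max 30) hi=[34, 42, 46, 47] (size 4, min 34) -> median=30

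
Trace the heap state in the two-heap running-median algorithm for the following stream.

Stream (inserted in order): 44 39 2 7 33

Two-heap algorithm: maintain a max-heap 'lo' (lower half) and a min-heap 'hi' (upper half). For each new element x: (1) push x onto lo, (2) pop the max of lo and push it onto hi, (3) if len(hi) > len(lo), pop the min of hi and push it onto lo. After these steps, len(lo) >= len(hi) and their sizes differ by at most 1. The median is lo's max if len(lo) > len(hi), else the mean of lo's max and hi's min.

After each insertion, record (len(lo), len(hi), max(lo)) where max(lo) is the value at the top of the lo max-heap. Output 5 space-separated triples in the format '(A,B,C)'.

Step 1: insert 44 -> lo=[44] hi=[] -> (len(lo)=1, len(hi)=0, max(lo)=44)
Step 2: insert 39 -> lo=[39] hi=[44] -> (len(lo)=1, len(hi)=1, max(lo)=39)
Step 3: insert 2 -> lo=[2, 39] hi=[44] -> (len(lo)=2, len(hi)=1, max(lo)=39)
Step 4: insert 7 -> lo=[2, 7] hi=[39, 44] -> (len(lo)=2, len(hi)=2, max(lo)=7)
Step 5: insert 33 -> lo=[2, 7, 33] hi=[39, 44] -> (len(lo)=3, len(hi)=2, max(lo)=33)

Answer: (1,0,44) (1,1,39) (2,1,39) (2,2,7) (3,2,33)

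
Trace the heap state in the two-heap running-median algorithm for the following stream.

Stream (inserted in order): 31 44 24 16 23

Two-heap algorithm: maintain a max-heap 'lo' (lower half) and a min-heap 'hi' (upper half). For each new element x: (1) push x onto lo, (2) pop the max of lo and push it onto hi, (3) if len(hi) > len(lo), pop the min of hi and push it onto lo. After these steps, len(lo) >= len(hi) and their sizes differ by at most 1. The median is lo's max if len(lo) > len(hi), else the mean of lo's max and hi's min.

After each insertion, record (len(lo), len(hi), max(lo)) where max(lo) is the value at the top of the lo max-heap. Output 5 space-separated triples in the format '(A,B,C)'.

Answer: (1,0,31) (1,1,31) (2,1,31) (2,2,24) (3,2,24)

Derivation:
Step 1: insert 31 -> lo=[31] hi=[] -> (len(lo)=1, len(hi)=0, max(lo)=31)
Step 2: insert 44 -> lo=[31] hi=[44] -> (len(lo)=1, len(hi)=1, max(lo)=31)
Step 3: insert 24 -> lo=[24, 31] hi=[44] -> (len(lo)=2, len(hi)=1, max(lo)=31)
Step 4: insert 16 -> lo=[16, 24] hi=[31, 44] -> (len(lo)=2, len(hi)=2, max(lo)=24)
Step 5: insert 23 -> lo=[16, 23, 24] hi=[31, 44] -> (len(lo)=3, len(hi)=2, max(lo)=24)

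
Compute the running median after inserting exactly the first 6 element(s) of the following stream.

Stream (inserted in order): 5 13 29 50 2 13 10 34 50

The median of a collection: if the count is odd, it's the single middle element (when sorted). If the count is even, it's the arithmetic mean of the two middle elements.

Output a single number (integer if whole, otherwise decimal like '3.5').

Step 1: insert 5 -> lo=[5] (size 1, max 5) hi=[] (size 0) -> median=5
Step 2: insert 13 -> lo=[5] (size 1, max 5) hi=[13] (size 1, min 13) -> median=9
Step 3: insert 29 -> lo=[5, 13] (size 2, max 13) hi=[29] (size 1, min 29) -> median=13
Step 4: insert 50 -> lo=[5, 13] (size 2, max 13) hi=[29, 50] (size 2, min 29) -> median=21
Step 5: insert 2 -> lo=[2, 5, 13] (size 3, max 13) hi=[29, 50] (size 2, min 29) -> median=13
Step 6: insert 13 -> lo=[2, 5, 13] (size 3, max 13) hi=[13, 29, 50] (size 3, min 13) -> median=13

Answer: 13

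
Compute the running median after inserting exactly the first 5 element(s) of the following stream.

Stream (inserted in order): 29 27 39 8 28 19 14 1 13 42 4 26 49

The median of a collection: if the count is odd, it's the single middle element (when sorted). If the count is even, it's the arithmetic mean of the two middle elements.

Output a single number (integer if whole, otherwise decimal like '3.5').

Answer: 28

Derivation:
Step 1: insert 29 -> lo=[29] (size 1, max 29) hi=[] (size 0) -> median=29
Step 2: insert 27 -> lo=[27] (size 1, max 27) hi=[29] (size 1, min 29) -> median=28
Step 3: insert 39 -> lo=[27, 29] (size 2, max 29) hi=[39] (size 1, min 39) -> median=29
Step 4: insert 8 -> lo=[8, 27] (size 2, max 27) hi=[29, 39] (size 2, min 29) -> median=28
Step 5: insert 28 -> lo=[8, 27, 28] (size 3, max 28) hi=[29, 39] (size 2, min 29) -> median=28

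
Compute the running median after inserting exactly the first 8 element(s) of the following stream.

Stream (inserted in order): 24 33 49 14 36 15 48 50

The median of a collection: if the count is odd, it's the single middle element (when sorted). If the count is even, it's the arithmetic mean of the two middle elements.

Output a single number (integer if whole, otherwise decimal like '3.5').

Step 1: insert 24 -> lo=[24] (size 1, max 24) hi=[] (size 0) -> median=24
Step 2: insert 33 -> lo=[24] (size 1, max 24) hi=[33] (size 1, min 33) -> median=28.5
Step 3: insert 49 -> lo=[24, 33] (size 2, max 33) hi=[49] (size 1, min 49) -> median=33
Step 4: insert 14 -> lo=[14, 24] (size 2, max 24) hi=[33, 49] (size 2, min 33) -> median=28.5
Step 5: insert 36 -> lo=[14, 24, 33] (size 3, max 33) hi=[36, 49] (size 2, min 36) -> median=33
Step 6: insert 15 -> lo=[14, 15, 24] (size 3, max 24) hi=[33, 36, 49] (size 3, min 33) -> median=28.5
Step 7: insert 48 -> lo=[14, 15, 24, 33] (size 4, max 33) hi=[36, 48, 49] (size 3, min 36) -> median=33
Step 8: insert 50 -> lo=[14, 15, 24, 33] (size 4, max 33) hi=[36, 48, 49, 50] (size 4, min 36) -> median=34.5

Answer: 34.5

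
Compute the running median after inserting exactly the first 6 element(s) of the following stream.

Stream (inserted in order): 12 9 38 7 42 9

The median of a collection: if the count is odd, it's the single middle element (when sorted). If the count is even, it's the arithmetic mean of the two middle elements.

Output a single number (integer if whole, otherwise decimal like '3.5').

Answer: 10.5

Derivation:
Step 1: insert 12 -> lo=[12] (size 1, max 12) hi=[] (size 0) -> median=12
Step 2: insert 9 -> lo=[9] (size 1, max 9) hi=[12] (size 1, min 12) -> median=10.5
Step 3: insert 38 -> lo=[9, 12] (size 2, max 12) hi=[38] (size 1, min 38) -> median=12
Step 4: insert 7 -> lo=[7, 9] (size 2, max 9) hi=[12, 38] (size 2, min 12) -> median=10.5
Step 5: insert 42 -> lo=[7, 9, 12] (size 3, max 12) hi=[38, 42] (size 2, min 38) -> median=12
Step 6: insert 9 -> lo=[7, 9, 9] (size 3, max 9) hi=[12, 38, 42] (size 3, min 12) -> median=10.5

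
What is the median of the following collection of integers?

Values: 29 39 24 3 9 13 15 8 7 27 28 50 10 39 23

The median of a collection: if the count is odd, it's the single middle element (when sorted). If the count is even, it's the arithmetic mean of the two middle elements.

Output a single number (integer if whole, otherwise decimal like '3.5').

Answer: 23

Derivation:
Step 1: insert 29 -> lo=[29] (size 1, max 29) hi=[] (size 0) -> median=29
Step 2: insert 39 -> lo=[29] (size 1, max 29) hi=[39] (size 1, min 39) -> median=34
Step 3: insert 24 -> lo=[24, 29] (size 2, max 29) hi=[39] (size 1, min 39) -> median=29
Step 4: insert 3 -> lo=[3, 24] (size 2, max 24) hi=[29, 39] (size 2, min 29) -> median=26.5
Step 5: insert 9 -> lo=[3, 9, 24] (size 3, max 24) hi=[29, 39] (size 2, min 29) -> median=24
Step 6: insert 13 -> lo=[3, 9, 13] (size 3, max 13) hi=[24, 29, 39] (size 3, min 24) -> median=18.5
Step 7: insert 15 -> lo=[3, 9, 13, 15] (size 4, max 15) hi=[24, 29, 39] (size 3, min 24) -> median=15
Step 8: insert 8 -> lo=[3, 8, 9, 13] (size 4, max 13) hi=[15, 24, 29, 39] (size 4, min 15) -> median=14
Step 9: insert 7 -> lo=[3, 7, 8, 9, 13] (size 5, max 13) hi=[15, 24, 29, 39] (size 4, min 15) -> median=13
Step 10: insert 27 -> lo=[3, 7, 8, 9, 13] (size 5, max 13) hi=[15, 24, 27, 29, 39] (size 5, min 15) -> median=14
Step 11: insert 28 -> lo=[3, 7, 8, 9, 13, 15] (size 6, max 15) hi=[24, 27, 28, 29, 39] (size 5, min 24) -> median=15
Step 12: insert 50 -> lo=[3, 7, 8, 9, 13, 15] (size 6, max 15) hi=[24, 27, 28, 29, 39, 50] (size 6, min 24) -> median=19.5
Step 13: insert 10 -> lo=[3, 7, 8, 9, 10, 13, 15] (size 7, max 15) hi=[24, 27, 28, 29, 39, 50] (size 6, min 24) -> median=15
Step 14: insert 39 -> lo=[3, 7, 8, 9, 10, 13, 15] (size 7, max 15) hi=[24, 27, 28, 29, 39, 39, 50] (size 7, min 24) -> median=19.5
Step 15: insert 23 -> lo=[3, 7, 8, 9, 10, 13, 15, 23] (size 8, max 23) hi=[24, 27, 28, 29, 39, 39, 50] (size 7, min 24) -> median=23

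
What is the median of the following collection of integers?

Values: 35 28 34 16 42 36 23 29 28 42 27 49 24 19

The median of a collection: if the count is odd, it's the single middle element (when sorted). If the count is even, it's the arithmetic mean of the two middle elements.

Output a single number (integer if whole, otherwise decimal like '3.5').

Answer: 28.5

Derivation:
Step 1: insert 35 -> lo=[35] (size 1, max 35) hi=[] (size 0) -> median=35
Step 2: insert 28 -> lo=[28] (size 1, max 28) hi=[35] (size 1, min 35) -> median=31.5
Step 3: insert 34 -> lo=[28, 34] (size 2, max 34) hi=[35] (size 1, min 35) -> median=34
Step 4: insert 16 -> lo=[16, 28] (size 2, max 28) hi=[34, 35] (size 2, min 34) -> median=31
Step 5: insert 42 -> lo=[16, 28, 34] (size 3, max 34) hi=[35, 42] (size 2, min 35) -> median=34
Step 6: insert 36 -> lo=[16, 28, 34] (size 3, max 34) hi=[35, 36, 42] (size 3, min 35) -> median=34.5
Step 7: insert 23 -> lo=[16, 23, 28, 34] (size 4, max 34) hi=[35, 36, 42] (size 3, min 35) -> median=34
Step 8: insert 29 -> lo=[16, 23, 28, 29] (size 4, max 29) hi=[34, 35, 36, 42] (size 4, min 34) -> median=31.5
Step 9: insert 28 -> lo=[16, 23, 28, 28, 29] (size 5, max 29) hi=[34, 35, 36, 42] (size 4, min 34) -> median=29
Step 10: insert 42 -> lo=[16, 23, 28, 28, 29] (size 5, max 29) hi=[34, 35, 36, 42, 42] (size 5, min 34) -> median=31.5
Step 11: insert 27 -> lo=[16, 23, 27, 28, 28, 29] (size 6, max 29) hi=[34, 35, 36, 42, 42] (size 5, min 34) -> median=29
Step 12: insert 49 -> lo=[16, 23, 27, 28, 28, 29] (size 6, max 29) hi=[34, 35, 36, 42, 42, 49] (size 6, min 34) -> median=31.5
Step 13: insert 24 -> lo=[16, 23, 24, 27, 28, 28, 29] (size 7, max 29) hi=[34, 35, 36, 42, 42, 49] (size 6, min 34) -> median=29
Step 14: insert 19 -> lo=[16, 19, 23, 24, 27, 28, 28] (size 7, max 28) hi=[29, 34, 35, 36, 42, 42, 49] (size 7, min 29) -> median=28.5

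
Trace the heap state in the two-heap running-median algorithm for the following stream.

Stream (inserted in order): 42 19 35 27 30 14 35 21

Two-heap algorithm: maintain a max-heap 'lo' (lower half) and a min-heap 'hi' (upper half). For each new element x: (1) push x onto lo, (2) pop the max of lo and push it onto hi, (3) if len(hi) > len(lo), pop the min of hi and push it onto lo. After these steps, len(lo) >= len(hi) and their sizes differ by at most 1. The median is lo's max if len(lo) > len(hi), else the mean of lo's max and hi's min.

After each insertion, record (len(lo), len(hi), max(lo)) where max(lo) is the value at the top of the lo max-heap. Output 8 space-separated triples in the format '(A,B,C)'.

Answer: (1,0,42) (1,1,19) (2,1,35) (2,2,27) (3,2,30) (3,3,27) (4,3,30) (4,4,27)

Derivation:
Step 1: insert 42 -> lo=[42] hi=[] -> (len(lo)=1, len(hi)=0, max(lo)=42)
Step 2: insert 19 -> lo=[19] hi=[42] -> (len(lo)=1, len(hi)=1, max(lo)=19)
Step 3: insert 35 -> lo=[19, 35] hi=[42] -> (len(lo)=2, len(hi)=1, max(lo)=35)
Step 4: insert 27 -> lo=[19, 27] hi=[35, 42] -> (len(lo)=2, len(hi)=2, max(lo)=27)
Step 5: insert 30 -> lo=[19, 27, 30] hi=[35, 42] -> (len(lo)=3, len(hi)=2, max(lo)=30)
Step 6: insert 14 -> lo=[14, 19, 27] hi=[30, 35, 42] -> (len(lo)=3, len(hi)=3, max(lo)=27)
Step 7: insert 35 -> lo=[14, 19, 27, 30] hi=[35, 35, 42] -> (len(lo)=4, len(hi)=3, max(lo)=30)
Step 8: insert 21 -> lo=[14, 19, 21, 27] hi=[30, 35, 35, 42] -> (len(lo)=4, len(hi)=4, max(lo)=27)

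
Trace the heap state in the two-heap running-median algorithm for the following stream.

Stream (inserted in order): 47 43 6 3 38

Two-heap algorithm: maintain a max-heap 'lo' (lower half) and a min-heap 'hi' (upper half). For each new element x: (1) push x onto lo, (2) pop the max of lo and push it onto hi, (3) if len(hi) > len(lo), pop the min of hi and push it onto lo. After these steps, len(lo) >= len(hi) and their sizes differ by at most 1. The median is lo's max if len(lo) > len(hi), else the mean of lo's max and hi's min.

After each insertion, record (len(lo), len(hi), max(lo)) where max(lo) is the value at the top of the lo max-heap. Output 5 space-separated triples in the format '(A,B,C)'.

Answer: (1,0,47) (1,1,43) (2,1,43) (2,2,6) (3,2,38)

Derivation:
Step 1: insert 47 -> lo=[47] hi=[] -> (len(lo)=1, len(hi)=0, max(lo)=47)
Step 2: insert 43 -> lo=[43] hi=[47] -> (len(lo)=1, len(hi)=1, max(lo)=43)
Step 3: insert 6 -> lo=[6, 43] hi=[47] -> (len(lo)=2, len(hi)=1, max(lo)=43)
Step 4: insert 3 -> lo=[3, 6] hi=[43, 47] -> (len(lo)=2, len(hi)=2, max(lo)=6)
Step 5: insert 38 -> lo=[3, 6, 38] hi=[43, 47] -> (len(lo)=3, len(hi)=2, max(lo)=38)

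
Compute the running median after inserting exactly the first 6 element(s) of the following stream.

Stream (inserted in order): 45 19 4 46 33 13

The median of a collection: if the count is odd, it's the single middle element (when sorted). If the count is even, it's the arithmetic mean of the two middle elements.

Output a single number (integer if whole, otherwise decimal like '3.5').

Step 1: insert 45 -> lo=[45] (size 1, max 45) hi=[] (size 0) -> median=45
Step 2: insert 19 -> lo=[19] (size 1, max 19) hi=[45] (size 1, min 45) -> median=32
Step 3: insert 4 -> lo=[4, 19] (size 2, max 19) hi=[45] (size 1, min 45) -> median=19
Step 4: insert 46 -> lo=[4, 19] (size 2, max 19) hi=[45, 46] (size 2, min 45) -> median=32
Step 5: insert 33 -> lo=[4, 19, 33] (size 3, max 33) hi=[45, 46] (size 2, min 45) -> median=33
Step 6: insert 13 -> lo=[4, 13, 19] (size 3, max 19) hi=[33, 45, 46] (size 3, min 33) -> median=26

Answer: 26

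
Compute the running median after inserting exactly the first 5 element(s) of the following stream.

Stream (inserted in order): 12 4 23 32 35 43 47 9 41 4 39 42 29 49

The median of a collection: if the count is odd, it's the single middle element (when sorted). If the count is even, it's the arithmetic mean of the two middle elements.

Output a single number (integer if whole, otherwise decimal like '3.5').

Step 1: insert 12 -> lo=[12] (size 1, max 12) hi=[] (size 0) -> median=12
Step 2: insert 4 -> lo=[4] (size 1, max 4) hi=[12] (size 1, min 12) -> median=8
Step 3: insert 23 -> lo=[4, 12] (size 2, max 12) hi=[23] (size 1, min 23) -> median=12
Step 4: insert 32 -> lo=[4, 12] (size 2, max 12) hi=[23, 32] (size 2, min 23) -> median=17.5
Step 5: insert 35 -> lo=[4, 12, 23] (size 3, max 23) hi=[32, 35] (size 2, min 32) -> median=23

Answer: 23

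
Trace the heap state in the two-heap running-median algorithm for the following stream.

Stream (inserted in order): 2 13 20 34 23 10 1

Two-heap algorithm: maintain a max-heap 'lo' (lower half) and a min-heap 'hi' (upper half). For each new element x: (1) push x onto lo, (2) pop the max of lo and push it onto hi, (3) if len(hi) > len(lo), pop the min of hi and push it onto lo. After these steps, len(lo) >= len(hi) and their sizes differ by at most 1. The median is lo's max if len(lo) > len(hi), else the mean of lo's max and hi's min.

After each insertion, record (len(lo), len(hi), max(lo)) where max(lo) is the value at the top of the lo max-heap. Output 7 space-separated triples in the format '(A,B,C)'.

Answer: (1,0,2) (1,1,2) (2,1,13) (2,2,13) (3,2,20) (3,3,13) (4,3,13)

Derivation:
Step 1: insert 2 -> lo=[2] hi=[] -> (len(lo)=1, len(hi)=0, max(lo)=2)
Step 2: insert 13 -> lo=[2] hi=[13] -> (len(lo)=1, len(hi)=1, max(lo)=2)
Step 3: insert 20 -> lo=[2, 13] hi=[20] -> (len(lo)=2, len(hi)=1, max(lo)=13)
Step 4: insert 34 -> lo=[2, 13] hi=[20, 34] -> (len(lo)=2, len(hi)=2, max(lo)=13)
Step 5: insert 23 -> lo=[2, 13, 20] hi=[23, 34] -> (len(lo)=3, len(hi)=2, max(lo)=20)
Step 6: insert 10 -> lo=[2, 10, 13] hi=[20, 23, 34] -> (len(lo)=3, len(hi)=3, max(lo)=13)
Step 7: insert 1 -> lo=[1, 2, 10, 13] hi=[20, 23, 34] -> (len(lo)=4, len(hi)=3, max(lo)=13)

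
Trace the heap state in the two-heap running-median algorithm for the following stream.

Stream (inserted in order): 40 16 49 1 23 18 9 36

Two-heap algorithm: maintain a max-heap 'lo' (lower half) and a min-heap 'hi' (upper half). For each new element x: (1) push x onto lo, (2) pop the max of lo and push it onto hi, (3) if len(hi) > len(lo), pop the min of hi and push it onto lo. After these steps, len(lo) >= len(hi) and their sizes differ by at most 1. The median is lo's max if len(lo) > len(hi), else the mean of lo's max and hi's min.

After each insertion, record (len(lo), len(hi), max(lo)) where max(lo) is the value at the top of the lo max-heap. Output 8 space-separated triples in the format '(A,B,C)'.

Step 1: insert 40 -> lo=[40] hi=[] -> (len(lo)=1, len(hi)=0, max(lo)=40)
Step 2: insert 16 -> lo=[16] hi=[40] -> (len(lo)=1, len(hi)=1, max(lo)=16)
Step 3: insert 49 -> lo=[16, 40] hi=[49] -> (len(lo)=2, len(hi)=1, max(lo)=40)
Step 4: insert 1 -> lo=[1, 16] hi=[40, 49] -> (len(lo)=2, len(hi)=2, max(lo)=16)
Step 5: insert 23 -> lo=[1, 16, 23] hi=[40, 49] -> (len(lo)=3, len(hi)=2, max(lo)=23)
Step 6: insert 18 -> lo=[1, 16, 18] hi=[23, 40, 49] -> (len(lo)=3, len(hi)=3, max(lo)=18)
Step 7: insert 9 -> lo=[1, 9, 16, 18] hi=[23, 40, 49] -> (len(lo)=4, len(hi)=3, max(lo)=18)
Step 8: insert 36 -> lo=[1, 9, 16, 18] hi=[23, 36, 40, 49] -> (len(lo)=4, len(hi)=4, max(lo)=18)

Answer: (1,0,40) (1,1,16) (2,1,40) (2,2,16) (3,2,23) (3,3,18) (4,3,18) (4,4,18)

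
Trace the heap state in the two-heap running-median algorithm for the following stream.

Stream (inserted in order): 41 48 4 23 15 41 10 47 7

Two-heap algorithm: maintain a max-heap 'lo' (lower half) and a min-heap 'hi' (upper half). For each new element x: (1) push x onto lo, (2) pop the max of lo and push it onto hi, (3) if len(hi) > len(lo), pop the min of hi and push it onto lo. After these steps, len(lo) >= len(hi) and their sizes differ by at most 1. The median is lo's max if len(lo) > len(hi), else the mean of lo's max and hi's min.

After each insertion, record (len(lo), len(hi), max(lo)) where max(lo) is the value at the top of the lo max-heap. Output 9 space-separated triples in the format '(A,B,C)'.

Answer: (1,0,41) (1,1,41) (2,1,41) (2,2,23) (3,2,23) (3,3,23) (4,3,23) (4,4,23) (5,4,23)

Derivation:
Step 1: insert 41 -> lo=[41] hi=[] -> (len(lo)=1, len(hi)=0, max(lo)=41)
Step 2: insert 48 -> lo=[41] hi=[48] -> (len(lo)=1, len(hi)=1, max(lo)=41)
Step 3: insert 4 -> lo=[4, 41] hi=[48] -> (len(lo)=2, len(hi)=1, max(lo)=41)
Step 4: insert 23 -> lo=[4, 23] hi=[41, 48] -> (len(lo)=2, len(hi)=2, max(lo)=23)
Step 5: insert 15 -> lo=[4, 15, 23] hi=[41, 48] -> (len(lo)=3, len(hi)=2, max(lo)=23)
Step 6: insert 41 -> lo=[4, 15, 23] hi=[41, 41, 48] -> (len(lo)=3, len(hi)=3, max(lo)=23)
Step 7: insert 10 -> lo=[4, 10, 15, 23] hi=[41, 41, 48] -> (len(lo)=4, len(hi)=3, max(lo)=23)
Step 8: insert 47 -> lo=[4, 10, 15, 23] hi=[41, 41, 47, 48] -> (len(lo)=4, len(hi)=4, max(lo)=23)
Step 9: insert 7 -> lo=[4, 7, 10, 15, 23] hi=[41, 41, 47, 48] -> (len(lo)=5, len(hi)=4, max(lo)=23)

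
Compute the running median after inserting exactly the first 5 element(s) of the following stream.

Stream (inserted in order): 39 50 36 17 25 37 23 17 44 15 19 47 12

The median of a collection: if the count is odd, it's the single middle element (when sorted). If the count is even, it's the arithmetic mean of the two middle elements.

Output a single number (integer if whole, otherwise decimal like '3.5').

Answer: 36

Derivation:
Step 1: insert 39 -> lo=[39] (size 1, max 39) hi=[] (size 0) -> median=39
Step 2: insert 50 -> lo=[39] (size 1, max 39) hi=[50] (size 1, min 50) -> median=44.5
Step 3: insert 36 -> lo=[36, 39] (size 2, max 39) hi=[50] (size 1, min 50) -> median=39
Step 4: insert 17 -> lo=[17, 36] (size 2, max 36) hi=[39, 50] (size 2, min 39) -> median=37.5
Step 5: insert 25 -> lo=[17, 25, 36] (size 3, max 36) hi=[39, 50] (size 2, min 39) -> median=36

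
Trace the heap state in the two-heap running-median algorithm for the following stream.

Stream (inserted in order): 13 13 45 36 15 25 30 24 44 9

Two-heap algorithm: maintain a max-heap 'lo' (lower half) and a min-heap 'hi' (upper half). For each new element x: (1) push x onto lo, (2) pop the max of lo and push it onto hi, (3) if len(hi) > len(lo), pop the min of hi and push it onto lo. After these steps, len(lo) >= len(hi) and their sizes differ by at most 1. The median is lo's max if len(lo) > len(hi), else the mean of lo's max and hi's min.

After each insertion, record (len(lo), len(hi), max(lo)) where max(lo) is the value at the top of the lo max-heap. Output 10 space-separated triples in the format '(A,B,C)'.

Answer: (1,0,13) (1,1,13) (2,1,13) (2,2,13) (3,2,15) (3,3,15) (4,3,25) (4,4,24) (5,4,25) (5,5,24)

Derivation:
Step 1: insert 13 -> lo=[13] hi=[] -> (len(lo)=1, len(hi)=0, max(lo)=13)
Step 2: insert 13 -> lo=[13] hi=[13] -> (len(lo)=1, len(hi)=1, max(lo)=13)
Step 3: insert 45 -> lo=[13, 13] hi=[45] -> (len(lo)=2, len(hi)=1, max(lo)=13)
Step 4: insert 36 -> lo=[13, 13] hi=[36, 45] -> (len(lo)=2, len(hi)=2, max(lo)=13)
Step 5: insert 15 -> lo=[13, 13, 15] hi=[36, 45] -> (len(lo)=3, len(hi)=2, max(lo)=15)
Step 6: insert 25 -> lo=[13, 13, 15] hi=[25, 36, 45] -> (len(lo)=3, len(hi)=3, max(lo)=15)
Step 7: insert 30 -> lo=[13, 13, 15, 25] hi=[30, 36, 45] -> (len(lo)=4, len(hi)=3, max(lo)=25)
Step 8: insert 24 -> lo=[13, 13, 15, 24] hi=[25, 30, 36, 45] -> (len(lo)=4, len(hi)=4, max(lo)=24)
Step 9: insert 44 -> lo=[13, 13, 15, 24, 25] hi=[30, 36, 44, 45] -> (len(lo)=5, len(hi)=4, max(lo)=25)
Step 10: insert 9 -> lo=[9, 13, 13, 15, 24] hi=[25, 30, 36, 44, 45] -> (len(lo)=5, len(hi)=5, max(lo)=24)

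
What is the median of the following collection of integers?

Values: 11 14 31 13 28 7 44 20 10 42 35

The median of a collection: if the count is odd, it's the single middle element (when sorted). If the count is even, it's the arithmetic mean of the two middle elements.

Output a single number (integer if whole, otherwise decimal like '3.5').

Step 1: insert 11 -> lo=[11] (size 1, max 11) hi=[] (size 0) -> median=11
Step 2: insert 14 -> lo=[11] (size 1, max 11) hi=[14] (size 1, min 14) -> median=12.5
Step 3: insert 31 -> lo=[11, 14] (size 2, max 14) hi=[31] (size 1, min 31) -> median=14
Step 4: insert 13 -> lo=[11, 13] (size 2, max 13) hi=[14, 31] (size 2, min 14) -> median=13.5
Step 5: insert 28 -> lo=[11, 13, 14] (size 3, max 14) hi=[28, 31] (size 2, min 28) -> median=14
Step 6: insert 7 -> lo=[7, 11, 13] (size 3, max 13) hi=[14, 28, 31] (size 3, min 14) -> median=13.5
Step 7: insert 44 -> lo=[7, 11, 13, 14] (size 4, max 14) hi=[28, 31, 44] (size 3, min 28) -> median=14
Step 8: insert 20 -> lo=[7, 11, 13, 14] (size 4, max 14) hi=[20, 28, 31, 44] (size 4, min 20) -> median=17
Step 9: insert 10 -> lo=[7, 10, 11, 13, 14] (size 5, max 14) hi=[20, 28, 31, 44] (size 4, min 20) -> median=14
Step 10: insert 42 -> lo=[7, 10, 11, 13, 14] (size 5, max 14) hi=[20, 28, 31, 42, 44] (size 5, min 20) -> median=17
Step 11: insert 35 -> lo=[7, 10, 11, 13, 14, 20] (size 6, max 20) hi=[28, 31, 35, 42, 44] (size 5, min 28) -> median=20

Answer: 20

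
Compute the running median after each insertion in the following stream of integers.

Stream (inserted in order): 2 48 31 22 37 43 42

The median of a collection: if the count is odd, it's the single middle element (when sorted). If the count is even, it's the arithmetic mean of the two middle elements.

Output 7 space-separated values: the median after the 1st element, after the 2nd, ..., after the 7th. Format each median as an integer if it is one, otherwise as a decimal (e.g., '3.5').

Answer: 2 25 31 26.5 31 34 37

Derivation:
Step 1: insert 2 -> lo=[2] (size 1, max 2) hi=[] (size 0) -> median=2
Step 2: insert 48 -> lo=[2] (size 1, max 2) hi=[48] (size 1, min 48) -> median=25
Step 3: insert 31 -> lo=[2, 31] (size 2, max 31) hi=[48] (size 1, min 48) -> median=31
Step 4: insert 22 -> lo=[2, 22] (size 2, max 22) hi=[31, 48] (size 2, min 31) -> median=26.5
Step 5: insert 37 -> lo=[2, 22, 31] (size 3, max 31) hi=[37, 48] (size 2, min 37) -> median=31
Step 6: insert 43 -> lo=[2, 22, 31] (size 3, max 31) hi=[37, 43, 48] (size 3, min 37) -> median=34
Step 7: insert 42 -> lo=[2, 22, 31, 37] (size 4, max 37) hi=[42, 43, 48] (size 3, min 42) -> median=37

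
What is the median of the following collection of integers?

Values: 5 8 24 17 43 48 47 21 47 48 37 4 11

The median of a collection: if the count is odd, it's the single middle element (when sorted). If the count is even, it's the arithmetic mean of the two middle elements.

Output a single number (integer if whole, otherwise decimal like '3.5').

Step 1: insert 5 -> lo=[5] (size 1, max 5) hi=[] (size 0) -> median=5
Step 2: insert 8 -> lo=[5] (size 1, max 5) hi=[8] (size 1, min 8) -> median=6.5
Step 3: insert 24 -> lo=[5, 8] (size 2, max 8) hi=[24] (size 1, min 24) -> median=8
Step 4: insert 17 -> lo=[5, 8] (size 2, max 8) hi=[17, 24] (size 2, min 17) -> median=12.5
Step 5: insert 43 -> lo=[5, 8, 17] (size 3, max 17) hi=[24, 43] (size 2, min 24) -> median=17
Step 6: insert 48 -> lo=[5, 8, 17] (size 3, max 17) hi=[24, 43, 48] (size 3, min 24) -> median=20.5
Step 7: insert 47 -> lo=[5, 8, 17, 24] (size 4, max 24) hi=[43, 47, 48] (size 3, min 43) -> median=24
Step 8: insert 21 -> lo=[5, 8, 17, 21] (size 4, max 21) hi=[24, 43, 47, 48] (size 4, min 24) -> median=22.5
Step 9: insert 47 -> lo=[5, 8, 17, 21, 24] (size 5, max 24) hi=[43, 47, 47, 48] (size 4, min 43) -> median=24
Step 10: insert 48 -> lo=[5, 8, 17, 21, 24] (size 5, max 24) hi=[43, 47, 47, 48, 48] (size 5, min 43) -> median=33.5
Step 11: insert 37 -> lo=[5, 8, 17, 21, 24, 37] (size 6, max 37) hi=[43, 47, 47, 48, 48] (size 5, min 43) -> median=37
Step 12: insert 4 -> lo=[4, 5, 8, 17, 21, 24] (size 6, max 24) hi=[37, 43, 47, 47, 48, 48] (size 6, min 37) -> median=30.5
Step 13: insert 11 -> lo=[4, 5, 8, 11, 17, 21, 24] (size 7, max 24) hi=[37, 43, 47, 47, 48, 48] (size 6, min 37) -> median=24

Answer: 24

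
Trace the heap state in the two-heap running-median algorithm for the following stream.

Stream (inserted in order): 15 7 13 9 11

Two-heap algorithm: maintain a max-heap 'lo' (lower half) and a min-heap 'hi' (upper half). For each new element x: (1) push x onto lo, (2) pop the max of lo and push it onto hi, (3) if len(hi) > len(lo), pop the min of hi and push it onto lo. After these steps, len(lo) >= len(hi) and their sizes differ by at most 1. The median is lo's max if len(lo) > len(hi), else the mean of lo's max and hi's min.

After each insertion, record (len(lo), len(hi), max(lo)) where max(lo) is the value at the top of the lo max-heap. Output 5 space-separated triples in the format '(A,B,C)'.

Step 1: insert 15 -> lo=[15] hi=[] -> (len(lo)=1, len(hi)=0, max(lo)=15)
Step 2: insert 7 -> lo=[7] hi=[15] -> (len(lo)=1, len(hi)=1, max(lo)=7)
Step 3: insert 13 -> lo=[7, 13] hi=[15] -> (len(lo)=2, len(hi)=1, max(lo)=13)
Step 4: insert 9 -> lo=[7, 9] hi=[13, 15] -> (len(lo)=2, len(hi)=2, max(lo)=9)
Step 5: insert 11 -> lo=[7, 9, 11] hi=[13, 15] -> (len(lo)=3, len(hi)=2, max(lo)=11)

Answer: (1,0,15) (1,1,7) (2,1,13) (2,2,9) (3,2,11)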